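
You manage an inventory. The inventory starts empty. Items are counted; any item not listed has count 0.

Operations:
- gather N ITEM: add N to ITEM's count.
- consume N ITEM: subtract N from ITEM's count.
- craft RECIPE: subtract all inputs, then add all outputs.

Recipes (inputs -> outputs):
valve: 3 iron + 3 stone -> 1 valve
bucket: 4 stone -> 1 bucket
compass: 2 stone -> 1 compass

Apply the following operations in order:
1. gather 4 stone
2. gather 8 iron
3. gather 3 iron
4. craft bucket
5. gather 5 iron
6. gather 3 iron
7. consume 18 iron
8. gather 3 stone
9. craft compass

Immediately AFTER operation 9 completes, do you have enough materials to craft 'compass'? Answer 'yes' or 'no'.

Answer: no

Derivation:
After 1 (gather 4 stone): stone=4
After 2 (gather 8 iron): iron=8 stone=4
After 3 (gather 3 iron): iron=11 stone=4
After 4 (craft bucket): bucket=1 iron=11
After 5 (gather 5 iron): bucket=1 iron=16
After 6 (gather 3 iron): bucket=1 iron=19
After 7 (consume 18 iron): bucket=1 iron=1
After 8 (gather 3 stone): bucket=1 iron=1 stone=3
After 9 (craft compass): bucket=1 compass=1 iron=1 stone=1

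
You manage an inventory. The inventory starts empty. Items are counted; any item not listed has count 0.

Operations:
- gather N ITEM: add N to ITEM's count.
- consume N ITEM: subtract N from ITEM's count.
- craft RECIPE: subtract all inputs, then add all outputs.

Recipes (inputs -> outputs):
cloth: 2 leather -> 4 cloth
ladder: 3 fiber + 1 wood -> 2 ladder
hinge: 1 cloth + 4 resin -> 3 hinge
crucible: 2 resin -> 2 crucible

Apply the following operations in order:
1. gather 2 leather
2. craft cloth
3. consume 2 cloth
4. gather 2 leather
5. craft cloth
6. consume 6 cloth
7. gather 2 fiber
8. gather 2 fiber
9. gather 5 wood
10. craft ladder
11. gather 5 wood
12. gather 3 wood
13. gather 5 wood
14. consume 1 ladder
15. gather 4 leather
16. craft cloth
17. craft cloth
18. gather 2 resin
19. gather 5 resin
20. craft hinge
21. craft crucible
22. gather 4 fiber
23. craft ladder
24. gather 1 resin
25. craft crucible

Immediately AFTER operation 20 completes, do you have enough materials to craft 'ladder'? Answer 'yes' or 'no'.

After 1 (gather 2 leather): leather=2
After 2 (craft cloth): cloth=4
After 3 (consume 2 cloth): cloth=2
After 4 (gather 2 leather): cloth=2 leather=2
After 5 (craft cloth): cloth=6
After 6 (consume 6 cloth): (empty)
After 7 (gather 2 fiber): fiber=2
After 8 (gather 2 fiber): fiber=4
After 9 (gather 5 wood): fiber=4 wood=5
After 10 (craft ladder): fiber=1 ladder=2 wood=4
After 11 (gather 5 wood): fiber=1 ladder=2 wood=9
After 12 (gather 3 wood): fiber=1 ladder=2 wood=12
After 13 (gather 5 wood): fiber=1 ladder=2 wood=17
After 14 (consume 1 ladder): fiber=1 ladder=1 wood=17
After 15 (gather 4 leather): fiber=1 ladder=1 leather=4 wood=17
After 16 (craft cloth): cloth=4 fiber=1 ladder=1 leather=2 wood=17
After 17 (craft cloth): cloth=8 fiber=1 ladder=1 wood=17
After 18 (gather 2 resin): cloth=8 fiber=1 ladder=1 resin=2 wood=17
After 19 (gather 5 resin): cloth=8 fiber=1 ladder=1 resin=7 wood=17
After 20 (craft hinge): cloth=7 fiber=1 hinge=3 ladder=1 resin=3 wood=17

Answer: no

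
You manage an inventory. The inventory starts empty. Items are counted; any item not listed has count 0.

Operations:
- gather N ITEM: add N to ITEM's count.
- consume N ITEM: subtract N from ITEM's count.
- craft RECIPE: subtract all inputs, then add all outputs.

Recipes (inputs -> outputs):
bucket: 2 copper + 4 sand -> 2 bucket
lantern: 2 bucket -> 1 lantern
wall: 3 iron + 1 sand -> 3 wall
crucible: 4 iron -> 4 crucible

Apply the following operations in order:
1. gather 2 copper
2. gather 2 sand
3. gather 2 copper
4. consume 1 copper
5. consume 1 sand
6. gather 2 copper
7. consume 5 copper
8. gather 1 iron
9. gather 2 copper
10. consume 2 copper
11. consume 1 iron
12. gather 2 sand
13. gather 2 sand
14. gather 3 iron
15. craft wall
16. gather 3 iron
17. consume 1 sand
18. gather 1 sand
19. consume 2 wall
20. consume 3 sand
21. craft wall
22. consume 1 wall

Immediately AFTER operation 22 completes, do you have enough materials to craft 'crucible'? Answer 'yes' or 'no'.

Answer: no

Derivation:
After 1 (gather 2 copper): copper=2
After 2 (gather 2 sand): copper=2 sand=2
After 3 (gather 2 copper): copper=4 sand=2
After 4 (consume 1 copper): copper=3 sand=2
After 5 (consume 1 sand): copper=3 sand=1
After 6 (gather 2 copper): copper=5 sand=1
After 7 (consume 5 copper): sand=1
After 8 (gather 1 iron): iron=1 sand=1
After 9 (gather 2 copper): copper=2 iron=1 sand=1
After 10 (consume 2 copper): iron=1 sand=1
After 11 (consume 1 iron): sand=1
After 12 (gather 2 sand): sand=3
After 13 (gather 2 sand): sand=5
After 14 (gather 3 iron): iron=3 sand=5
After 15 (craft wall): sand=4 wall=3
After 16 (gather 3 iron): iron=3 sand=4 wall=3
After 17 (consume 1 sand): iron=3 sand=3 wall=3
After 18 (gather 1 sand): iron=3 sand=4 wall=3
After 19 (consume 2 wall): iron=3 sand=4 wall=1
After 20 (consume 3 sand): iron=3 sand=1 wall=1
After 21 (craft wall): wall=4
After 22 (consume 1 wall): wall=3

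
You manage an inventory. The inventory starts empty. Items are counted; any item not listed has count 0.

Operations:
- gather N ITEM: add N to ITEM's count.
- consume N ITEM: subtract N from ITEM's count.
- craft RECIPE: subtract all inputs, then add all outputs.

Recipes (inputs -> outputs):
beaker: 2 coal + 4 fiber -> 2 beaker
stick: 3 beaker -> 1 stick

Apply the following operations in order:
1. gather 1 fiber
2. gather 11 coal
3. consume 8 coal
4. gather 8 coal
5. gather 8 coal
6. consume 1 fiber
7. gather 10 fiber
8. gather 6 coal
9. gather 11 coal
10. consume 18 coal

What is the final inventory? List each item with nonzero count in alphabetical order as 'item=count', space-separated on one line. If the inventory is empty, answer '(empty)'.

Answer: coal=18 fiber=10

Derivation:
After 1 (gather 1 fiber): fiber=1
After 2 (gather 11 coal): coal=11 fiber=1
After 3 (consume 8 coal): coal=3 fiber=1
After 4 (gather 8 coal): coal=11 fiber=1
After 5 (gather 8 coal): coal=19 fiber=1
After 6 (consume 1 fiber): coal=19
After 7 (gather 10 fiber): coal=19 fiber=10
After 8 (gather 6 coal): coal=25 fiber=10
After 9 (gather 11 coal): coal=36 fiber=10
After 10 (consume 18 coal): coal=18 fiber=10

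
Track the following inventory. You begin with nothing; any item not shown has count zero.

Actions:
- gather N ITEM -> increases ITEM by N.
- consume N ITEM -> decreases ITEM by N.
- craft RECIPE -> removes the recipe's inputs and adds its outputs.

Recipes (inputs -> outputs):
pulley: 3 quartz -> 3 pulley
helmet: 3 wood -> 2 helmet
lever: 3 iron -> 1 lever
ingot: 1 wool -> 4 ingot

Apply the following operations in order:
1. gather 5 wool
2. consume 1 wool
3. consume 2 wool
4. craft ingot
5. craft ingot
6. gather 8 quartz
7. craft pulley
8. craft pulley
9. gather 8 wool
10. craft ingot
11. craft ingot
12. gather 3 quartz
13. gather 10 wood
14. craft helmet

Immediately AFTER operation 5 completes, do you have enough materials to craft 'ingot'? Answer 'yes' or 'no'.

After 1 (gather 5 wool): wool=5
After 2 (consume 1 wool): wool=4
After 3 (consume 2 wool): wool=2
After 4 (craft ingot): ingot=4 wool=1
After 5 (craft ingot): ingot=8

Answer: no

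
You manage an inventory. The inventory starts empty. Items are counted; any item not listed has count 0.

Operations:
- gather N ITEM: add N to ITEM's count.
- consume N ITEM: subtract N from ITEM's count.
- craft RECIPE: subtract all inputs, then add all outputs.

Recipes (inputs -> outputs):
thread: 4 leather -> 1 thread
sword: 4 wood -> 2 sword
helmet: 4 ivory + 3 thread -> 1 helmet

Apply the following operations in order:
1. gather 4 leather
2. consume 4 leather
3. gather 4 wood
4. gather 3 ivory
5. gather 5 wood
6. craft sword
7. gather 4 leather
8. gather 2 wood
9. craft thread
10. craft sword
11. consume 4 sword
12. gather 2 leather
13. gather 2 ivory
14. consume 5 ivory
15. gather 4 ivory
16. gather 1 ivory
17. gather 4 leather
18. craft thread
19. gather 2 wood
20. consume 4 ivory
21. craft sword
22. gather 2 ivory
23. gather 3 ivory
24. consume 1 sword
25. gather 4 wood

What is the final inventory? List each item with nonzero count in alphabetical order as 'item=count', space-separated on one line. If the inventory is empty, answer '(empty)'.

After 1 (gather 4 leather): leather=4
After 2 (consume 4 leather): (empty)
After 3 (gather 4 wood): wood=4
After 4 (gather 3 ivory): ivory=3 wood=4
After 5 (gather 5 wood): ivory=3 wood=9
After 6 (craft sword): ivory=3 sword=2 wood=5
After 7 (gather 4 leather): ivory=3 leather=4 sword=2 wood=5
After 8 (gather 2 wood): ivory=3 leather=4 sword=2 wood=7
After 9 (craft thread): ivory=3 sword=2 thread=1 wood=7
After 10 (craft sword): ivory=3 sword=4 thread=1 wood=3
After 11 (consume 4 sword): ivory=3 thread=1 wood=3
After 12 (gather 2 leather): ivory=3 leather=2 thread=1 wood=3
After 13 (gather 2 ivory): ivory=5 leather=2 thread=1 wood=3
After 14 (consume 5 ivory): leather=2 thread=1 wood=3
After 15 (gather 4 ivory): ivory=4 leather=2 thread=1 wood=3
After 16 (gather 1 ivory): ivory=5 leather=2 thread=1 wood=3
After 17 (gather 4 leather): ivory=5 leather=6 thread=1 wood=3
After 18 (craft thread): ivory=5 leather=2 thread=2 wood=3
After 19 (gather 2 wood): ivory=5 leather=2 thread=2 wood=5
After 20 (consume 4 ivory): ivory=1 leather=2 thread=2 wood=5
After 21 (craft sword): ivory=1 leather=2 sword=2 thread=2 wood=1
After 22 (gather 2 ivory): ivory=3 leather=2 sword=2 thread=2 wood=1
After 23 (gather 3 ivory): ivory=6 leather=2 sword=2 thread=2 wood=1
After 24 (consume 1 sword): ivory=6 leather=2 sword=1 thread=2 wood=1
After 25 (gather 4 wood): ivory=6 leather=2 sword=1 thread=2 wood=5

Answer: ivory=6 leather=2 sword=1 thread=2 wood=5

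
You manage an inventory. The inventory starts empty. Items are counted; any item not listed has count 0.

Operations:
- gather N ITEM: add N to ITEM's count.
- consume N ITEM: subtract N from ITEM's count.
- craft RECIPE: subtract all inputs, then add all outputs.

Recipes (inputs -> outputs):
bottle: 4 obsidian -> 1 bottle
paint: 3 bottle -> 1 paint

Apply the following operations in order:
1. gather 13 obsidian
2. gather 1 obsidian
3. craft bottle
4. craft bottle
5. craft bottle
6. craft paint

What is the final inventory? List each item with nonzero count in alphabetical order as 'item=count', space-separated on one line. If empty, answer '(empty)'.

After 1 (gather 13 obsidian): obsidian=13
After 2 (gather 1 obsidian): obsidian=14
After 3 (craft bottle): bottle=1 obsidian=10
After 4 (craft bottle): bottle=2 obsidian=6
After 5 (craft bottle): bottle=3 obsidian=2
After 6 (craft paint): obsidian=2 paint=1

Answer: obsidian=2 paint=1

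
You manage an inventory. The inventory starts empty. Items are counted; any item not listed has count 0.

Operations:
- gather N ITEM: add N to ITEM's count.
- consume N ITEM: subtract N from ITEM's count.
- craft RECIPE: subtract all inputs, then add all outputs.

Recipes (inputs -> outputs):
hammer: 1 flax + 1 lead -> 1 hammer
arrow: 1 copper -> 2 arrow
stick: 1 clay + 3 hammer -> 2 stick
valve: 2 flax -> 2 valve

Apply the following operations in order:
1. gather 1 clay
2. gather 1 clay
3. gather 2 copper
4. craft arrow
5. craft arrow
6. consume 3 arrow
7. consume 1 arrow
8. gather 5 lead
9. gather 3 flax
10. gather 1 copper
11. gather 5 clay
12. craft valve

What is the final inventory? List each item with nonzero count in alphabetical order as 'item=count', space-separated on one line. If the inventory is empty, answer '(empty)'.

After 1 (gather 1 clay): clay=1
After 2 (gather 1 clay): clay=2
After 3 (gather 2 copper): clay=2 copper=2
After 4 (craft arrow): arrow=2 clay=2 copper=1
After 5 (craft arrow): arrow=4 clay=2
After 6 (consume 3 arrow): arrow=1 clay=2
After 7 (consume 1 arrow): clay=2
After 8 (gather 5 lead): clay=2 lead=5
After 9 (gather 3 flax): clay=2 flax=3 lead=5
After 10 (gather 1 copper): clay=2 copper=1 flax=3 lead=5
After 11 (gather 5 clay): clay=7 copper=1 flax=3 lead=5
After 12 (craft valve): clay=7 copper=1 flax=1 lead=5 valve=2

Answer: clay=7 copper=1 flax=1 lead=5 valve=2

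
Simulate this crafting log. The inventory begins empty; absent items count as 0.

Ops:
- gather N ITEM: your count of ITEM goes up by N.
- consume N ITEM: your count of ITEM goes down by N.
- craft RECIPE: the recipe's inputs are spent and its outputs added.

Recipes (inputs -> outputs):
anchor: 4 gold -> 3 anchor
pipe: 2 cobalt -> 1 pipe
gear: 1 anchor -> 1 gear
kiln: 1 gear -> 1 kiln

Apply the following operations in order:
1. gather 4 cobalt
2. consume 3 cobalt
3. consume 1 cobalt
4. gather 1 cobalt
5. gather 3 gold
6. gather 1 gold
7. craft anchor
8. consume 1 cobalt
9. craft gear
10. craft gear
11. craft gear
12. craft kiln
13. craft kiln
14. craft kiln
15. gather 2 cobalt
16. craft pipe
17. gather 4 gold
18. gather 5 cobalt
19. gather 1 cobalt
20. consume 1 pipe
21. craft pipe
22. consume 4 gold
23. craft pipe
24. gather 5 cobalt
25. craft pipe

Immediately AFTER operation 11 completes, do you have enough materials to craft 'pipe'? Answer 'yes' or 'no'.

Answer: no

Derivation:
After 1 (gather 4 cobalt): cobalt=4
After 2 (consume 3 cobalt): cobalt=1
After 3 (consume 1 cobalt): (empty)
After 4 (gather 1 cobalt): cobalt=1
After 5 (gather 3 gold): cobalt=1 gold=3
After 6 (gather 1 gold): cobalt=1 gold=4
After 7 (craft anchor): anchor=3 cobalt=1
After 8 (consume 1 cobalt): anchor=3
After 9 (craft gear): anchor=2 gear=1
After 10 (craft gear): anchor=1 gear=2
After 11 (craft gear): gear=3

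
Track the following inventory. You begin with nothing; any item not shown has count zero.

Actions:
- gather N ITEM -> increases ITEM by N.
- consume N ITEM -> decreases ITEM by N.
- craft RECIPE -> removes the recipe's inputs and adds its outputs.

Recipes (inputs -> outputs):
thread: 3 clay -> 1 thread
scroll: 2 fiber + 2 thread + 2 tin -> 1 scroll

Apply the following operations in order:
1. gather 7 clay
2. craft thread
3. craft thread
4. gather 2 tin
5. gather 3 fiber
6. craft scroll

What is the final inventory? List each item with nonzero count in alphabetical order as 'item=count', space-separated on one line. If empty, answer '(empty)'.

Answer: clay=1 fiber=1 scroll=1

Derivation:
After 1 (gather 7 clay): clay=7
After 2 (craft thread): clay=4 thread=1
After 3 (craft thread): clay=1 thread=2
After 4 (gather 2 tin): clay=1 thread=2 tin=2
After 5 (gather 3 fiber): clay=1 fiber=3 thread=2 tin=2
After 6 (craft scroll): clay=1 fiber=1 scroll=1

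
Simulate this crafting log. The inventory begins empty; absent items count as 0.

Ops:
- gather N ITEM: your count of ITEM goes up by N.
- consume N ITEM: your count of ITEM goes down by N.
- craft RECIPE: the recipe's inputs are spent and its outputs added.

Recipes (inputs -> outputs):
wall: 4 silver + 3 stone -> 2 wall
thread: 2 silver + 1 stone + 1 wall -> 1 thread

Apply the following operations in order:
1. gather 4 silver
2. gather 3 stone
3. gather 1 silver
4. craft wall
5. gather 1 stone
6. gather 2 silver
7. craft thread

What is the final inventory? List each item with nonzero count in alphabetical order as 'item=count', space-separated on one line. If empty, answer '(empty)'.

After 1 (gather 4 silver): silver=4
After 2 (gather 3 stone): silver=4 stone=3
After 3 (gather 1 silver): silver=5 stone=3
After 4 (craft wall): silver=1 wall=2
After 5 (gather 1 stone): silver=1 stone=1 wall=2
After 6 (gather 2 silver): silver=3 stone=1 wall=2
After 7 (craft thread): silver=1 thread=1 wall=1

Answer: silver=1 thread=1 wall=1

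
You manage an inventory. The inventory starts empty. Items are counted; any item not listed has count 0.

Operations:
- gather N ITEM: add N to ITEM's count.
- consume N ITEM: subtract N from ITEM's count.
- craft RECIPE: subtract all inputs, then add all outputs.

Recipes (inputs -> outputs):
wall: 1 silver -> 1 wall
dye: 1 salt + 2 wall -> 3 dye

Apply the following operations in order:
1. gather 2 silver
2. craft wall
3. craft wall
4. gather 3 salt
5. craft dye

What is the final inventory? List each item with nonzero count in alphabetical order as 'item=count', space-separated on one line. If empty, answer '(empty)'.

After 1 (gather 2 silver): silver=2
After 2 (craft wall): silver=1 wall=1
After 3 (craft wall): wall=2
After 4 (gather 3 salt): salt=3 wall=2
After 5 (craft dye): dye=3 salt=2

Answer: dye=3 salt=2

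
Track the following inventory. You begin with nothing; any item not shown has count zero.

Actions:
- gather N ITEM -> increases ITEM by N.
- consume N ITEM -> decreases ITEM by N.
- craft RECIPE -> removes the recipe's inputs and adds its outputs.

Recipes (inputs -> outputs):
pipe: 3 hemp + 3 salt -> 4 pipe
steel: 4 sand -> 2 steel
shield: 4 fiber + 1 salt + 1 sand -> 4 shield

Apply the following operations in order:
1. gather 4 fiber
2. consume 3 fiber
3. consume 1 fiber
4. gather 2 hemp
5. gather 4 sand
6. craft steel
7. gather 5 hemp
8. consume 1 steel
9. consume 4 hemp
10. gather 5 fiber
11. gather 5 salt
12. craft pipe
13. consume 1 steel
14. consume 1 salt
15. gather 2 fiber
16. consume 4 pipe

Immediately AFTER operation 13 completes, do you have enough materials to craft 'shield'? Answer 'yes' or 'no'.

After 1 (gather 4 fiber): fiber=4
After 2 (consume 3 fiber): fiber=1
After 3 (consume 1 fiber): (empty)
After 4 (gather 2 hemp): hemp=2
After 5 (gather 4 sand): hemp=2 sand=4
After 6 (craft steel): hemp=2 steel=2
After 7 (gather 5 hemp): hemp=7 steel=2
After 8 (consume 1 steel): hemp=7 steel=1
After 9 (consume 4 hemp): hemp=3 steel=1
After 10 (gather 5 fiber): fiber=5 hemp=3 steel=1
After 11 (gather 5 salt): fiber=5 hemp=3 salt=5 steel=1
After 12 (craft pipe): fiber=5 pipe=4 salt=2 steel=1
After 13 (consume 1 steel): fiber=5 pipe=4 salt=2

Answer: no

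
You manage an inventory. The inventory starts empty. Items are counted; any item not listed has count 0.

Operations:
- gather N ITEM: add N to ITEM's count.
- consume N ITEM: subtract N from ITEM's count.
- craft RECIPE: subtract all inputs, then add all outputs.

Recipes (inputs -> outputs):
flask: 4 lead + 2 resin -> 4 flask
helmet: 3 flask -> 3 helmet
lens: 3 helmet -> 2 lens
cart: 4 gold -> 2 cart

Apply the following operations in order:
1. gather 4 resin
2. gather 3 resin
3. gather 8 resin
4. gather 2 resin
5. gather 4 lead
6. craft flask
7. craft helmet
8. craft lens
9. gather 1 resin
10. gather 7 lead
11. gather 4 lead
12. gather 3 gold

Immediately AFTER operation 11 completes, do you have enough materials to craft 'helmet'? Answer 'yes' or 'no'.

After 1 (gather 4 resin): resin=4
After 2 (gather 3 resin): resin=7
After 3 (gather 8 resin): resin=15
After 4 (gather 2 resin): resin=17
After 5 (gather 4 lead): lead=4 resin=17
After 6 (craft flask): flask=4 resin=15
After 7 (craft helmet): flask=1 helmet=3 resin=15
After 8 (craft lens): flask=1 lens=2 resin=15
After 9 (gather 1 resin): flask=1 lens=2 resin=16
After 10 (gather 7 lead): flask=1 lead=7 lens=2 resin=16
After 11 (gather 4 lead): flask=1 lead=11 lens=2 resin=16

Answer: no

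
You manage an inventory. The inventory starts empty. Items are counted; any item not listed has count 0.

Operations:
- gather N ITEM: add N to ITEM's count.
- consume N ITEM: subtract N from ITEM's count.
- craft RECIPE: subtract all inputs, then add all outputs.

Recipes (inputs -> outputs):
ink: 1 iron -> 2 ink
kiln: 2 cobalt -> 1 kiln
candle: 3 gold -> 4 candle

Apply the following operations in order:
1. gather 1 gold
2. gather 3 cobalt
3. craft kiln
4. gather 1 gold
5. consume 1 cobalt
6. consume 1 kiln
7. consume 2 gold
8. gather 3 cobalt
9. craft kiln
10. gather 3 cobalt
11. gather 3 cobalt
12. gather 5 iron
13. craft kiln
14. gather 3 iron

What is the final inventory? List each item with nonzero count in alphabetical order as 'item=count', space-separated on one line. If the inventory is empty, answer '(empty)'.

Answer: cobalt=5 iron=8 kiln=2

Derivation:
After 1 (gather 1 gold): gold=1
After 2 (gather 3 cobalt): cobalt=3 gold=1
After 3 (craft kiln): cobalt=1 gold=1 kiln=1
After 4 (gather 1 gold): cobalt=1 gold=2 kiln=1
After 5 (consume 1 cobalt): gold=2 kiln=1
After 6 (consume 1 kiln): gold=2
After 7 (consume 2 gold): (empty)
After 8 (gather 3 cobalt): cobalt=3
After 9 (craft kiln): cobalt=1 kiln=1
After 10 (gather 3 cobalt): cobalt=4 kiln=1
After 11 (gather 3 cobalt): cobalt=7 kiln=1
After 12 (gather 5 iron): cobalt=7 iron=5 kiln=1
After 13 (craft kiln): cobalt=5 iron=5 kiln=2
After 14 (gather 3 iron): cobalt=5 iron=8 kiln=2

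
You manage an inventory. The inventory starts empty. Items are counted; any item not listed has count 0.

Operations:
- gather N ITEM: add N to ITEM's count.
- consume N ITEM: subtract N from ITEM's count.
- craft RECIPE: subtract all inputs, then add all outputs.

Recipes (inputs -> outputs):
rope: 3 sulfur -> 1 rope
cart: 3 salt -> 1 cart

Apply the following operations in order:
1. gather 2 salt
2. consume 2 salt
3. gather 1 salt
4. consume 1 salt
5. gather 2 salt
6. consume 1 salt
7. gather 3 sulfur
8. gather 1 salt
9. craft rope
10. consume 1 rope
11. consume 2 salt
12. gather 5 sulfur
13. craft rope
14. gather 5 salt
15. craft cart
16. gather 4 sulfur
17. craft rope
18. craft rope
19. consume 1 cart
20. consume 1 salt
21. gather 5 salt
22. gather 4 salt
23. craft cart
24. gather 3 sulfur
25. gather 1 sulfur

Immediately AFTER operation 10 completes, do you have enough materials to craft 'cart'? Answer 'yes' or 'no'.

Answer: no

Derivation:
After 1 (gather 2 salt): salt=2
After 2 (consume 2 salt): (empty)
After 3 (gather 1 salt): salt=1
After 4 (consume 1 salt): (empty)
After 5 (gather 2 salt): salt=2
After 6 (consume 1 salt): salt=1
After 7 (gather 3 sulfur): salt=1 sulfur=3
After 8 (gather 1 salt): salt=2 sulfur=3
After 9 (craft rope): rope=1 salt=2
After 10 (consume 1 rope): salt=2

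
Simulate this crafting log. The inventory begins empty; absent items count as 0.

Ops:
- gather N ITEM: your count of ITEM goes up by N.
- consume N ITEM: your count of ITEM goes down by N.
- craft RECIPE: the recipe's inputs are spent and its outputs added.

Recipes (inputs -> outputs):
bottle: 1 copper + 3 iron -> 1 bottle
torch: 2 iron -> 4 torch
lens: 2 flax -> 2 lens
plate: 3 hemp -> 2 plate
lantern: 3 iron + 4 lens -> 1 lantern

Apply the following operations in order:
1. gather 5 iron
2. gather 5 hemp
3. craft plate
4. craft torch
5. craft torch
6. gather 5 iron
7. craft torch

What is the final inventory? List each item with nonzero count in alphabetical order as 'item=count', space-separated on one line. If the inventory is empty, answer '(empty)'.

After 1 (gather 5 iron): iron=5
After 2 (gather 5 hemp): hemp=5 iron=5
After 3 (craft plate): hemp=2 iron=5 plate=2
After 4 (craft torch): hemp=2 iron=3 plate=2 torch=4
After 5 (craft torch): hemp=2 iron=1 plate=2 torch=8
After 6 (gather 5 iron): hemp=2 iron=6 plate=2 torch=8
After 7 (craft torch): hemp=2 iron=4 plate=2 torch=12

Answer: hemp=2 iron=4 plate=2 torch=12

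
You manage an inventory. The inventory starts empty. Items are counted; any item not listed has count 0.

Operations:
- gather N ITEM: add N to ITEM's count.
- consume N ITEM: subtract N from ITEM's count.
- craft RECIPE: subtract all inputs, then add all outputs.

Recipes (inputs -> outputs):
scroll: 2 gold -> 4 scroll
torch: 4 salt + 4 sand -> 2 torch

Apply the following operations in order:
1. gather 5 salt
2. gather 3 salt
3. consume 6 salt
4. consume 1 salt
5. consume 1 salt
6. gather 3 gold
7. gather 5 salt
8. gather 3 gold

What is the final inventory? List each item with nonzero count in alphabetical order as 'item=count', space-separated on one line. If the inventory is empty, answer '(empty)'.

After 1 (gather 5 salt): salt=5
After 2 (gather 3 salt): salt=8
After 3 (consume 6 salt): salt=2
After 4 (consume 1 salt): salt=1
After 5 (consume 1 salt): (empty)
After 6 (gather 3 gold): gold=3
After 7 (gather 5 salt): gold=3 salt=5
After 8 (gather 3 gold): gold=6 salt=5

Answer: gold=6 salt=5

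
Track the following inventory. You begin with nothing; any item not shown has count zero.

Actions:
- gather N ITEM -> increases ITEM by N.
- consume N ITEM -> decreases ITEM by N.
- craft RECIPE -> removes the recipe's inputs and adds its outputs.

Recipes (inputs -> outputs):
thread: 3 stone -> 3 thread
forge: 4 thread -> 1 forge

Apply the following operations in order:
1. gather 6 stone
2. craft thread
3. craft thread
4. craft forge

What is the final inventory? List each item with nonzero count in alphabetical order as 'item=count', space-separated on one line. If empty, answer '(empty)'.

After 1 (gather 6 stone): stone=6
After 2 (craft thread): stone=3 thread=3
After 3 (craft thread): thread=6
After 4 (craft forge): forge=1 thread=2

Answer: forge=1 thread=2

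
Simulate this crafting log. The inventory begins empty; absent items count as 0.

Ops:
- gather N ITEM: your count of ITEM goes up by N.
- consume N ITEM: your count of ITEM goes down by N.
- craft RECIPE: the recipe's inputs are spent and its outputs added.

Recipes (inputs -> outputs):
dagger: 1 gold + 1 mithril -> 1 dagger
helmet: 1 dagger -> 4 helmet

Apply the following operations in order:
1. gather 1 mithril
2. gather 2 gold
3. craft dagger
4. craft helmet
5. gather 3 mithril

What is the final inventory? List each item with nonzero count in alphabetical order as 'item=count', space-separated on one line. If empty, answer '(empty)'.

After 1 (gather 1 mithril): mithril=1
After 2 (gather 2 gold): gold=2 mithril=1
After 3 (craft dagger): dagger=1 gold=1
After 4 (craft helmet): gold=1 helmet=4
After 5 (gather 3 mithril): gold=1 helmet=4 mithril=3

Answer: gold=1 helmet=4 mithril=3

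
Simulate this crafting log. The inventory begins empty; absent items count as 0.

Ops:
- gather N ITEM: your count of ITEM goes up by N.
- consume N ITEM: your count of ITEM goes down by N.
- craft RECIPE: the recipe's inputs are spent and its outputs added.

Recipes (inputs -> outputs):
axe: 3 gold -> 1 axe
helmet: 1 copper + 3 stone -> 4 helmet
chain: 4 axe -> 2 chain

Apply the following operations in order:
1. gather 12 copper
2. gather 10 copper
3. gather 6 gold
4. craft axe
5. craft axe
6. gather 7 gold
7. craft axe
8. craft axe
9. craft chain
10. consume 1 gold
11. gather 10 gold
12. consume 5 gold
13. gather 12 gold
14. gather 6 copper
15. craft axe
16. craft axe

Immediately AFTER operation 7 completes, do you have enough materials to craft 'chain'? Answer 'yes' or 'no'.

After 1 (gather 12 copper): copper=12
After 2 (gather 10 copper): copper=22
After 3 (gather 6 gold): copper=22 gold=6
After 4 (craft axe): axe=1 copper=22 gold=3
After 5 (craft axe): axe=2 copper=22
After 6 (gather 7 gold): axe=2 copper=22 gold=7
After 7 (craft axe): axe=3 copper=22 gold=4

Answer: no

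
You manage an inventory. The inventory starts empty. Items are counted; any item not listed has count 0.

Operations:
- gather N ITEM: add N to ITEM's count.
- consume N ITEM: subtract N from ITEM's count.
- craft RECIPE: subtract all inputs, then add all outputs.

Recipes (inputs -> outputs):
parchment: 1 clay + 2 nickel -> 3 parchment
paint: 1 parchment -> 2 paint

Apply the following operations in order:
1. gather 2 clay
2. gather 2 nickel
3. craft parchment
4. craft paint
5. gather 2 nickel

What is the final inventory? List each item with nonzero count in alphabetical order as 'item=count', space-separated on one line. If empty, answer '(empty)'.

Answer: clay=1 nickel=2 paint=2 parchment=2

Derivation:
After 1 (gather 2 clay): clay=2
After 2 (gather 2 nickel): clay=2 nickel=2
After 3 (craft parchment): clay=1 parchment=3
After 4 (craft paint): clay=1 paint=2 parchment=2
After 5 (gather 2 nickel): clay=1 nickel=2 paint=2 parchment=2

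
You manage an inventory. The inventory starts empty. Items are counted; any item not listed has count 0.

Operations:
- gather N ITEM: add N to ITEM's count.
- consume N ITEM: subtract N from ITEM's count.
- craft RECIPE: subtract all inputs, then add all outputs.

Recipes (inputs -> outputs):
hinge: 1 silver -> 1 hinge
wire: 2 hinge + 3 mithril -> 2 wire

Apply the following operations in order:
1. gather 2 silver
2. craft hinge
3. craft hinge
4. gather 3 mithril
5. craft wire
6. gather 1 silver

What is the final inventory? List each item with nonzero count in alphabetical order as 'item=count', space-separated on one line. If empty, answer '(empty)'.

After 1 (gather 2 silver): silver=2
After 2 (craft hinge): hinge=1 silver=1
After 3 (craft hinge): hinge=2
After 4 (gather 3 mithril): hinge=2 mithril=3
After 5 (craft wire): wire=2
After 6 (gather 1 silver): silver=1 wire=2

Answer: silver=1 wire=2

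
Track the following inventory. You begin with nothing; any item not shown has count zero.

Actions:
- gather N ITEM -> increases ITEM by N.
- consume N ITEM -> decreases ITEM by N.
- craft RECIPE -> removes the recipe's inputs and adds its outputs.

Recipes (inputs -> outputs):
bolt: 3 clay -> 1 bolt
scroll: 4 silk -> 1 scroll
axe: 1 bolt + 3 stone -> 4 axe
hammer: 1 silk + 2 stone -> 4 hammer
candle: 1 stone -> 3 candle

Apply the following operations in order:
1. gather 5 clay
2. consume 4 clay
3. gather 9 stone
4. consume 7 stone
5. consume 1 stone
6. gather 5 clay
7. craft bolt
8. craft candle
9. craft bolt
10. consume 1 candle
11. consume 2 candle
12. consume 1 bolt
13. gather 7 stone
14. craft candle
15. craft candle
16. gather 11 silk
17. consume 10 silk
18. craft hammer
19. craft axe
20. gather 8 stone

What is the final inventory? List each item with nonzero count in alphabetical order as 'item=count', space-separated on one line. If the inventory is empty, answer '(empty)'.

Answer: axe=4 candle=6 hammer=4 stone=8

Derivation:
After 1 (gather 5 clay): clay=5
After 2 (consume 4 clay): clay=1
After 3 (gather 9 stone): clay=1 stone=9
After 4 (consume 7 stone): clay=1 stone=2
After 5 (consume 1 stone): clay=1 stone=1
After 6 (gather 5 clay): clay=6 stone=1
After 7 (craft bolt): bolt=1 clay=3 stone=1
After 8 (craft candle): bolt=1 candle=3 clay=3
After 9 (craft bolt): bolt=2 candle=3
After 10 (consume 1 candle): bolt=2 candle=2
After 11 (consume 2 candle): bolt=2
After 12 (consume 1 bolt): bolt=1
After 13 (gather 7 stone): bolt=1 stone=7
After 14 (craft candle): bolt=1 candle=3 stone=6
After 15 (craft candle): bolt=1 candle=6 stone=5
After 16 (gather 11 silk): bolt=1 candle=6 silk=11 stone=5
After 17 (consume 10 silk): bolt=1 candle=6 silk=1 stone=5
After 18 (craft hammer): bolt=1 candle=6 hammer=4 stone=3
After 19 (craft axe): axe=4 candle=6 hammer=4
After 20 (gather 8 stone): axe=4 candle=6 hammer=4 stone=8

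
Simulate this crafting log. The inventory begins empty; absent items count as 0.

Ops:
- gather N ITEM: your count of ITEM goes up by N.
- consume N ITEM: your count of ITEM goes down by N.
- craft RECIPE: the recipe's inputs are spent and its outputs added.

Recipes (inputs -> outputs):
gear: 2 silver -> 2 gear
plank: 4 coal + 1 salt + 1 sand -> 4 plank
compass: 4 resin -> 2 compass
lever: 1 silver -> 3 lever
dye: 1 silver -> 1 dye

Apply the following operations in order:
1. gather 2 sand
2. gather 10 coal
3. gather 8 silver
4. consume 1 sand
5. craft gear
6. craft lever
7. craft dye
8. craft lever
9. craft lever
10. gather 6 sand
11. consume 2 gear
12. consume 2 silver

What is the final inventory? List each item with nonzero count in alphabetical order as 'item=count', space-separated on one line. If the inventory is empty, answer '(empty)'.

Answer: coal=10 dye=1 lever=9 sand=7

Derivation:
After 1 (gather 2 sand): sand=2
After 2 (gather 10 coal): coal=10 sand=2
After 3 (gather 8 silver): coal=10 sand=2 silver=8
After 4 (consume 1 sand): coal=10 sand=1 silver=8
After 5 (craft gear): coal=10 gear=2 sand=1 silver=6
After 6 (craft lever): coal=10 gear=2 lever=3 sand=1 silver=5
After 7 (craft dye): coal=10 dye=1 gear=2 lever=3 sand=1 silver=4
After 8 (craft lever): coal=10 dye=1 gear=2 lever=6 sand=1 silver=3
After 9 (craft lever): coal=10 dye=1 gear=2 lever=9 sand=1 silver=2
After 10 (gather 6 sand): coal=10 dye=1 gear=2 lever=9 sand=7 silver=2
After 11 (consume 2 gear): coal=10 dye=1 lever=9 sand=7 silver=2
After 12 (consume 2 silver): coal=10 dye=1 lever=9 sand=7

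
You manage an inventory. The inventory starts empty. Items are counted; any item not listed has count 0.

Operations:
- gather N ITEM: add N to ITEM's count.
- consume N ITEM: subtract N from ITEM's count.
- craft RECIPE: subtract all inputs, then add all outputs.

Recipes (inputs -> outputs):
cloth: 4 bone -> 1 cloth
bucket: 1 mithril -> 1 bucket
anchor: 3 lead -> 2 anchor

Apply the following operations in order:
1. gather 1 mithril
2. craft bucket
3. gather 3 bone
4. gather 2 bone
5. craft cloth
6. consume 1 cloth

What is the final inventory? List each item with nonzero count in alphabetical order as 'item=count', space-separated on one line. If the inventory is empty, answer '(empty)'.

Answer: bone=1 bucket=1

Derivation:
After 1 (gather 1 mithril): mithril=1
After 2 (craft bucket): bucket=1
After 3 (gather 3 bone): bone=3 bucket=1
After 4 (gather 2 bone): bone=5 bucket=1
After 5 (craft cloth): bone=1 bucket=1 cloth=1
After 6 (consume 1 cloth): bone=1 bucket=1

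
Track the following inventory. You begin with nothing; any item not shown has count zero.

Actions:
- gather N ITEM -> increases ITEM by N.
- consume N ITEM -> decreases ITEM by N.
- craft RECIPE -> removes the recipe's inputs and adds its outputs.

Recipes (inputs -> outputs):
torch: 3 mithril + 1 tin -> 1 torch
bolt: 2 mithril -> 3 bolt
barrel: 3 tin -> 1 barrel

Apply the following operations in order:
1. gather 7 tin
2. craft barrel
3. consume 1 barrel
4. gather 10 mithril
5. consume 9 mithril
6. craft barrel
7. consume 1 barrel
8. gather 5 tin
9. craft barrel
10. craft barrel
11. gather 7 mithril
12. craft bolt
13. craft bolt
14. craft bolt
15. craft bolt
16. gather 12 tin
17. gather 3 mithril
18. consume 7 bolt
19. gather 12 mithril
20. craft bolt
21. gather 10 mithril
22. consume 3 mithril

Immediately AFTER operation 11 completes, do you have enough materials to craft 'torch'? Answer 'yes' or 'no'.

Answer: no

Derivation:
After 1 (gather 7 tin): tin=7
After 2 (craft barrel): barrel=1 tin=4
After 3 (consume 1 barrel): tin=4
After 4 (gather 10 mithril): mithril=10 tin=4
After 5 (consume 9 mithril): mithril=1 tin=4
After 6 (craft barrel): barrel=1 mithril=1 tin=1
After 7 (consume 1 barrel): mithril=1 tin=1
After 8 (gather 5 tin): mithril=1 tin=6
After 9 (craft barrel): barrel=1 mithril=1 tin=3
After 10 (craft barrel): barrel=2 mithril=1
After 11 (gather 7 mithril): barrel=2 mithril=8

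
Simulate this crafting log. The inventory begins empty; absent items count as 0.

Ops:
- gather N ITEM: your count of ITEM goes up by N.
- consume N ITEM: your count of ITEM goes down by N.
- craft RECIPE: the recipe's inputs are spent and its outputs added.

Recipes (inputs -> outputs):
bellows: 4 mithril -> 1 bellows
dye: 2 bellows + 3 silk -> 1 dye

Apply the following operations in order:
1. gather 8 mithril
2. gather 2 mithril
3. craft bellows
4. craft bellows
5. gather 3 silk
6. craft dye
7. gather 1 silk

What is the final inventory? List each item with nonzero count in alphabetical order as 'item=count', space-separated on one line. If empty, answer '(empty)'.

After 1 (gather 8 mithril): mithril=8
After 2 (gather 2 mithril): mithril=10
After 3 (craft bellows): bellows=1 mithril=6
After 4 (craft bellows): bellows=2 mithril=2
After 5 (gather 3 silk): bellows=2 mithril=2 silk=3
After 6 (craft dye): dye=1 mithril=2
After 7 (gather 1 silk): dye=1 mithril=2 silk=1

Answer: dye=1 mithril=2 silk=1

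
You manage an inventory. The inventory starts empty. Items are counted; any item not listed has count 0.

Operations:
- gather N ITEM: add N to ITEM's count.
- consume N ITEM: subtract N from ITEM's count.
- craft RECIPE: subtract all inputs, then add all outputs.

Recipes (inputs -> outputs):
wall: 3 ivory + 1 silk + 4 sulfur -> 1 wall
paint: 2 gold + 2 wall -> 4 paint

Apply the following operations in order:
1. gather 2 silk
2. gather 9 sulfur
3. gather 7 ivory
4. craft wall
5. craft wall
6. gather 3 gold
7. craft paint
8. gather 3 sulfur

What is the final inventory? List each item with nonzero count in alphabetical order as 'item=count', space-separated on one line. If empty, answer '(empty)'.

After 1 (gather 2 silk): silk=2
After 2 (gather 9 sulfur): silk=2 sulfur=9
After 3 (gather 7 ivory): ivory=7 silk=2 sulfur=9
After 4 (craft wall): ivory=4 silk=1 sulfur=5 wall=1
After 5 (craft wall): ivory=1 sulfur=1 wall=2
After 6 (gather 3 gold): gold=3 ivory=1 sulfur=1 wall=2
After 7 (craft paint): gold=1 ivory=1 paint=4 sulfur=1
After 8 (gather 3 sulfur): gold=1 ivory=1 paint=4 sulfur=4

Answer: gold=1 ivory=1 paint=4 sulfur=4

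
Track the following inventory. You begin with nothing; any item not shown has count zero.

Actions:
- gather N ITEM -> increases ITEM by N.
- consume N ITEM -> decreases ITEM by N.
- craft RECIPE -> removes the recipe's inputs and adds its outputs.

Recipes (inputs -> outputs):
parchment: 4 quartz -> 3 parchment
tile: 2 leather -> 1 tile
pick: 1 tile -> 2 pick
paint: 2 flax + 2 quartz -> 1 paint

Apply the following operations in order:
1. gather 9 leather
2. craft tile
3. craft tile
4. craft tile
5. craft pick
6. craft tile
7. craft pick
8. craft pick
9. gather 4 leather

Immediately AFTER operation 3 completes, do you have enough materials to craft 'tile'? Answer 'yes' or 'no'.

After 1 (gather 9 leather): leather=9
After 2 (craft tile): leather=7 tile=1
After 3 (craft tile): leather=5 tile=2

Answer: yes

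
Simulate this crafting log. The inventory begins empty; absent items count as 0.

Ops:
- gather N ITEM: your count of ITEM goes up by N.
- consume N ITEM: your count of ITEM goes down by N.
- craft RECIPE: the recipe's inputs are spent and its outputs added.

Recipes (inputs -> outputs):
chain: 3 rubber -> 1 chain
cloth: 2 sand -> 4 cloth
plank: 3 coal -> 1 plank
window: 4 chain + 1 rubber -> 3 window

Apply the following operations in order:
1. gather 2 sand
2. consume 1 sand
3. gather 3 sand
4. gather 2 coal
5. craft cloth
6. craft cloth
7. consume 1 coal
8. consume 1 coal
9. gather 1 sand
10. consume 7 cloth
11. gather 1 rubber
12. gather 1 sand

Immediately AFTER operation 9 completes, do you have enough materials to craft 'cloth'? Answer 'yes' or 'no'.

Answer: no

Derivation:
After 1 (gather 2 sand): sand=2
After 2 (consume 1 sand): sand=1
After 3 (gather 3 sand): sand=4
After 4 (gather 2 coal): coal=2 sand=4
After 5 (craft cloth): cloth=4 coal=2 sand=2
After 6 (craft cloth): cloth=8 coal=2
After 7 (consume 1 coal): cloth=8 coal=1
After 8 (consume 1 coal): cloth=8
After 9 (gather 1 sand): cloth=8 sand=1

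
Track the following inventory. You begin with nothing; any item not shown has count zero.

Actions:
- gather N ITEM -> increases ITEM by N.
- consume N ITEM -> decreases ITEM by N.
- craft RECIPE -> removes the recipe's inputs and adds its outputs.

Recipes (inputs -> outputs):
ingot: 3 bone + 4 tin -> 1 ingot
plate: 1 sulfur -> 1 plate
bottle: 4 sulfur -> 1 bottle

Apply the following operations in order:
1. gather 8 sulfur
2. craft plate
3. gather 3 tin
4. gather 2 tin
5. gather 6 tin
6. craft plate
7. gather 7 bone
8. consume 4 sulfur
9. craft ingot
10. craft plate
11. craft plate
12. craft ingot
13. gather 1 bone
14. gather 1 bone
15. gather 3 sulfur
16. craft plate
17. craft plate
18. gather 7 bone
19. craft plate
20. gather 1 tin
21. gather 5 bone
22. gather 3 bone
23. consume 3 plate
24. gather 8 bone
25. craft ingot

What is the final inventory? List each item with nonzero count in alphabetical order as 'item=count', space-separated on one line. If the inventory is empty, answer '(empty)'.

After 1 (gather 8 sulfur): sulfur=8
After 2 (craft plate): plate=1 sulfur=7
After 3 (gather 3 tin): plate=1 sulfur=7 tin=3
After 4 (gather 2 tin): plate=1 sulfur=7 tin=5
After 5 (gather 6 tin): plate=1 sulfur=7 tin=11
After 6 (craft plate): plate=2 sulfur=6 tin=11
After 7 (gather 7 bone): bone=7 plate=2 sulfur=6 tin=11
After 8 (consume 4 sulfur): bone=7 plate=2 sulfur=2 tin=11
After 9 (craft ingot): bone=4 ingot=1 plate=2 sulfur=2 tin=7
After 10 (craft plate): bone=4 ingot=1 plate=3 sulfur=1 tin=7
After 11 (craft plate): bone=4 ingot=1 plate=4 tin=7
After 12 (craft ingot): bone=1 ingot=2 plate=4 tin=3
After 13 (gather 1 bone): bone=2 ingot=2 plate=4 tin=3
After 14 (gather 1 bone): bone=3 ingot=2 plate=4 tin=3
After 15 (gather 3 sulfur): bone=3 ingot=2 plate=4 sulfur=3 tin=3
After 16 (craft plate): bone=3 ingot=2 plate=5 sulfur=2 tin=3
After 17 (craft plate): bone=3 ingot=2 plate=6 sulfur=1 tin=3
After 18 (gather 7 bone): bone=10 ingot=2 plate=6 sulfur=1 tin=3
After 19 (craft plate): bone=10 ingot=2 plate=7 tin=3
After 20 (gather 1 tin): bone=10 ingot=2 plate=7 tin=4
After 21 (gather 5 bone): bone=15 ingot=2 plate=7 tin=4
After 22 (gather 3 bone): bone=18 ingot=2 plate=7 tin=4
After 23 (consume 3 plate): bone=18 ingot=2 plate=4 tin=4
After 24 (gather 8 bone): bone=26 ingot=2 plate=4 tin=4
After 25 (craft ingot): bone=23 ingot=3 plate=4

Answer: bone=23 ingot=3 plate=4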